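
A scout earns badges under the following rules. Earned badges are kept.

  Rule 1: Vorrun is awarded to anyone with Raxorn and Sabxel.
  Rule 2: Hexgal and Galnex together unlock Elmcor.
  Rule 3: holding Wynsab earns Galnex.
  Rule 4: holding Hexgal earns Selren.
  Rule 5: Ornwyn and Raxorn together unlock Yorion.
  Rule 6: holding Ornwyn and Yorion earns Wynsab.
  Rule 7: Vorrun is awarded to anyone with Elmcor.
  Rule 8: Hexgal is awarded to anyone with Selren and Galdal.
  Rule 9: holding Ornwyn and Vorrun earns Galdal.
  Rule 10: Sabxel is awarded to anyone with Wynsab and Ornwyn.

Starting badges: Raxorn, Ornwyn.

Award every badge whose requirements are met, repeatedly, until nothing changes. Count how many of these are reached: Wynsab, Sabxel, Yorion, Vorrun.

4

With Ornwyn and Raxorn, Yorion is earned (Rule 5).
With Ornwyn and Yorion, Wynsab is earned (Rule 6).
With Wynsab and Ornwyn, Sabxel is earned (Rule 10).
With Raxorn and Sabxel, Vorrun is earned (Rule 1).
Wynsab: reached.
Sabxel: reached.
Yorion: reached.
Vorrun: reached.
All 4 are reached.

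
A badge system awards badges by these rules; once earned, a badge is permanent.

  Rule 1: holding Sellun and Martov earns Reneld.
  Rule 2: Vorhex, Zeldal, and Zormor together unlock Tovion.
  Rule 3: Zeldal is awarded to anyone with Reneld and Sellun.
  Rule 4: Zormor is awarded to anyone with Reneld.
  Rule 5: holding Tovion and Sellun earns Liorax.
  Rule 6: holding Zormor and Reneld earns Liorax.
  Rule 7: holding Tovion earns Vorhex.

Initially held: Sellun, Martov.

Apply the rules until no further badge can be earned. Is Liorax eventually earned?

Yes

With Sellun and Martov, Reneld is earned (Rule 1).
With Reneld, Zormor is earned (Rule 4).
With Zormor and Reneld, Liorax is earned (Rule 6).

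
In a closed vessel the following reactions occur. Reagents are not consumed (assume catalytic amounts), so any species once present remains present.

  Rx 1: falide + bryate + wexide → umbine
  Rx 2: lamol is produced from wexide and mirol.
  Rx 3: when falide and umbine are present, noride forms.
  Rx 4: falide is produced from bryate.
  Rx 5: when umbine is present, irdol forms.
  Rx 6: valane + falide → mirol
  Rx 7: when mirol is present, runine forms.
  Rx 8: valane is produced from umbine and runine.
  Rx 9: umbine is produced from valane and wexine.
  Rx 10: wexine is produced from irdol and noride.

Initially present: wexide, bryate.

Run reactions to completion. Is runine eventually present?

runine would need mirol (Rx 7), but mirol never forms.

No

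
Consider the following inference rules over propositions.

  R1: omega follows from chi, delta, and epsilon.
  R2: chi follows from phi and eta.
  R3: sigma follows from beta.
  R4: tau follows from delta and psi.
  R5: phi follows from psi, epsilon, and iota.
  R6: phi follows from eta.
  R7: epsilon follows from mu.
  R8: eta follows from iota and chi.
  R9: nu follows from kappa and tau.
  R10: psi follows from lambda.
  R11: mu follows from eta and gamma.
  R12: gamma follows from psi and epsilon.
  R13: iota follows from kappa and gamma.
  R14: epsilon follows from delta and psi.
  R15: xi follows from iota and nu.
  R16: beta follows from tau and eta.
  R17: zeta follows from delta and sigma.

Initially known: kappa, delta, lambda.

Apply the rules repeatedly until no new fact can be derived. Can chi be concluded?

chi would need phi and eta (R2), but eta is never established.

No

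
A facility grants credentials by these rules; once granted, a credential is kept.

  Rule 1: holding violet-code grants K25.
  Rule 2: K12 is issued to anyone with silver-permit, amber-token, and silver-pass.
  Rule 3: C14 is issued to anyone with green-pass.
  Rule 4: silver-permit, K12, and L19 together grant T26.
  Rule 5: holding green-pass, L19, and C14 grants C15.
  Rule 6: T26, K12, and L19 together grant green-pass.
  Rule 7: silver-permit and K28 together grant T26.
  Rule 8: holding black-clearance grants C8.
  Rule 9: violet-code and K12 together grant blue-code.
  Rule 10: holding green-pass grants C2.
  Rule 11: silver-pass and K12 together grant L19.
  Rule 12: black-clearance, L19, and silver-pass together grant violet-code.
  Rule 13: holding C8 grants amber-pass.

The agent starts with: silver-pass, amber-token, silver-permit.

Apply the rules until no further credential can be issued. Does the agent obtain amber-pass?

No

amber-pass would need C8 (Rule 13), but C8 is never granted.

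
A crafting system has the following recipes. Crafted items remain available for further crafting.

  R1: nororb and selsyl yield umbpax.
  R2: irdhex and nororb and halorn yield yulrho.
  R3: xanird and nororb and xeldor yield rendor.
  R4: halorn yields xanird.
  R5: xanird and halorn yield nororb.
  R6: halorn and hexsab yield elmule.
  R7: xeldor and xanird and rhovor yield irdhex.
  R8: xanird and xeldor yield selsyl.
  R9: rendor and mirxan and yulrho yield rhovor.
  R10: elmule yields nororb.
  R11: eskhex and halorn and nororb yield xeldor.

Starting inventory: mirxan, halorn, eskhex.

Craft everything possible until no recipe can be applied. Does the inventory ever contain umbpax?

halorn → xanird (R4).
Using R5, xanird and halorn make nororb.
Using R11, eskhex, halorn, and nororb make xeldor.
Using R8, xanird and xeldor make selsyl.
Using R1, nororb and selsyl make umbpax.

Yes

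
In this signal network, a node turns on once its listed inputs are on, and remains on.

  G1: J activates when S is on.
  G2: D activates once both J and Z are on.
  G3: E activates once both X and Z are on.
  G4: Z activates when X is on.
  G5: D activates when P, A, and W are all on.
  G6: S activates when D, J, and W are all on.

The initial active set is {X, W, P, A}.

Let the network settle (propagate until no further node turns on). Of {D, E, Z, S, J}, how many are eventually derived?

G5: P, A, and W on → D on.
G4: X on → Z on.
G3: X and Z on → E on.
D: reached.
E: reached.
Z: reached.
S would need D, J, and W (G6), but J never turns on.
J would need S (G1), but S never turns on.
Reached: D, E, and Z — 3 of the 5.

3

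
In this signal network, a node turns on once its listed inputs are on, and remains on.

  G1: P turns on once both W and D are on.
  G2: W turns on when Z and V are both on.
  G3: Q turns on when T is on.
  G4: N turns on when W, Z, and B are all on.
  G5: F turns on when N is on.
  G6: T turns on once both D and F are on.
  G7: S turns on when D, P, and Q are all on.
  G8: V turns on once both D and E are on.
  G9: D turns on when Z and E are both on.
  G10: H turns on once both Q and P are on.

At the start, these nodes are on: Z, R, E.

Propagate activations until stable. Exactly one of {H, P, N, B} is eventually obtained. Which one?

P

G9: Z and E on → D on.
G8: D and E on → V on.
G2: Z and V on → W on.
W and D are on, so P turns on (G1).
H would need Q and P (G10), but Q never turns on. No rule produces B, and it is not given. N would need W, Z, and B (G4), but B never turns on.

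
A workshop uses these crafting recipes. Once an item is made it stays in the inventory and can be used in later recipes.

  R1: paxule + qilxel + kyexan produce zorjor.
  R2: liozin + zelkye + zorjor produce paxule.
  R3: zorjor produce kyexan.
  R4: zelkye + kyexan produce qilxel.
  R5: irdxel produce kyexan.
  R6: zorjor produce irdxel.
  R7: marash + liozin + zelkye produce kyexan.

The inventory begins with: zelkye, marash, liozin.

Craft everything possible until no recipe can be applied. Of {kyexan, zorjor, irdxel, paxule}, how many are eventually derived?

1

Using R7, marash, liozin, and zelkye make kyexan.
kyexan: reached.
zorjor would need paxule, qilxel, and kyexan (R1), but paxule is never obtained.
irdxel would need zorjor (R6), but zorjor is never obtained.
paxule would need liozin, zelkye, and zorjor (R2), but zorjor is never obtained.
Reached: kyexan — 1 of the 4.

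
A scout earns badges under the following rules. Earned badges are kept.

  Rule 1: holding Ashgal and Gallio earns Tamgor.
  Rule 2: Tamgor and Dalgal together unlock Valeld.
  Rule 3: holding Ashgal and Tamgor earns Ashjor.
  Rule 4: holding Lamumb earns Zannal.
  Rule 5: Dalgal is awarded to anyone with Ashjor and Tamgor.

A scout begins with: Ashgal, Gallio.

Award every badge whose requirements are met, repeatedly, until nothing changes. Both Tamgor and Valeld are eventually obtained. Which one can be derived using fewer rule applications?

Tamgor: With Ashgal and Gallio, Tamgor is earned (Rule 1). [1 rule application]
Valeld: With Ashgal and Gallio, Tamgor is earned (Rule 1). With Ashgal and Tamgor, Ashjor is earned (Rule 3). With Ashjor and Tamgor, Dalgal is earned (Rule 5). With Tamgor and Dalgal, Valeld is earned (Rule 2). [4 rule applications]
Tamgor needs fewer.

Tamgor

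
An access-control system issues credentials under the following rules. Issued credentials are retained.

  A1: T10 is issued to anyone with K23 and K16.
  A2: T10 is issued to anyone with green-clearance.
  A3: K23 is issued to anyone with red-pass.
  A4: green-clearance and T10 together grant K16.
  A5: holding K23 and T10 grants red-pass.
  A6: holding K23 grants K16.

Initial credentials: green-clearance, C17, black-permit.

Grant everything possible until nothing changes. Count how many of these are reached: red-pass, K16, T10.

2

Holding green-clearance grants T10 (A2).
Holding green-clearance and T10 grants K16 (A4).
red-pass would need K23 and T10 (A5), but K23 is never granted.
K16: reached.
T10: reached.
Reached: K16 and T10 — 2 of the 3.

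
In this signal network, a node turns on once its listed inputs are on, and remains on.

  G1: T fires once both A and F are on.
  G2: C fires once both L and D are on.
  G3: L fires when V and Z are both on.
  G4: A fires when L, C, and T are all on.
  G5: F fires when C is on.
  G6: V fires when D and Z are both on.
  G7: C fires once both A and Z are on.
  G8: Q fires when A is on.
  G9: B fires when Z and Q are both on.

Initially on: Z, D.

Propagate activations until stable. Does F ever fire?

Yes

G6: D and Z on → V on.
G3: V and Z on → L on.
L and D are on, so C fires (G2).
G5: C on → F on.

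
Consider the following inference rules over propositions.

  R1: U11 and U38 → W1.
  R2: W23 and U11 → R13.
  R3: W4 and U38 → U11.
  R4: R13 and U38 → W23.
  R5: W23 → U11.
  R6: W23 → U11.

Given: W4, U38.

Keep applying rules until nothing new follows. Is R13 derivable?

No

R13 would need W23 and U11 (R2), but W23 is never established.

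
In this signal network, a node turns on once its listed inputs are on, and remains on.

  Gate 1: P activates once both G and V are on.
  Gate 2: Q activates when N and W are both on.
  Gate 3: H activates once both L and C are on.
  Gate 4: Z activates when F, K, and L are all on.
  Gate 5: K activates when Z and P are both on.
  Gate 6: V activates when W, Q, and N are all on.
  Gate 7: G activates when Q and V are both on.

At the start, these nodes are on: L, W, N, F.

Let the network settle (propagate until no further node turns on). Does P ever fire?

Yes

Gate 2: N and W on → Q on.
W, Q, and N are on, so V activates (Gate 6).
Gate 7: Q and V on → G on.
G and V are on, so P activates (Gate 1).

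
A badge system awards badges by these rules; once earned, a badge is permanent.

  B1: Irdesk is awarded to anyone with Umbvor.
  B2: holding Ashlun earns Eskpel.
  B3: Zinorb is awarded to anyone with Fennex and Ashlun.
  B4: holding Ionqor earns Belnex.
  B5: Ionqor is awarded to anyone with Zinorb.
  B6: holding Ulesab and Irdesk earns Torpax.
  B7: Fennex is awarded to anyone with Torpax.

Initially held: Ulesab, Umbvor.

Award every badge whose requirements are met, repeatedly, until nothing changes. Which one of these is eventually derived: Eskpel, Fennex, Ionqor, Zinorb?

With Umbvor, Irdesk is earned (B1).
With Ulesab and Irdesk, Torpax is earned (B6).
With Torpax, Fennex is earned (B7).
Ionqor would need Zinorb (B5), but Zinorb is never earned. Zinorb would need Fennex and Ashlun (B3), but Ashlun is never earned. Eskpel would need Ashlun (B2), but Ashlun is never earned.

Fennex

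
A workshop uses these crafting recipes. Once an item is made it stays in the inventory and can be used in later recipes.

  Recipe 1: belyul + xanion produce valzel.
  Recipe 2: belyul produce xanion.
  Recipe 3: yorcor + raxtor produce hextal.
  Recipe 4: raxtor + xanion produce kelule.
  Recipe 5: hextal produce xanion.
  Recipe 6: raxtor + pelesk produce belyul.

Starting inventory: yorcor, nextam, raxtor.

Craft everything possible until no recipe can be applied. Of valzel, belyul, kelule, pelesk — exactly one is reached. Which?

kelule

yorcor + raxtor → hextal (Recipe 3).
hextal → xanion (Recipe 5).
Using Recipe 4, raxtor and xanion make kelule.
No rule produces pelesk, and it is not given. valzel would need belyul and xanion (Recipe 1), but belyul is never obtained. belyul would need raxtor and pelesk (Recipe 6), but pelesk is never obtained.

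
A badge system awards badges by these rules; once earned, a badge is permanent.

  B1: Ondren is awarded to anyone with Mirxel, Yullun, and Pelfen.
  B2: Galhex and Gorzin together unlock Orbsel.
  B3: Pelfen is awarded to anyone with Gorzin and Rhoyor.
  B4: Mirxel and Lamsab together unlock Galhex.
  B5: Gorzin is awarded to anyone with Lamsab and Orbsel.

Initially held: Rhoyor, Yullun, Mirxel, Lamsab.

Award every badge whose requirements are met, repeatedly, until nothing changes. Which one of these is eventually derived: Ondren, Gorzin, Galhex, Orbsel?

Galhex

With Mirxel and Lamsab, Galhex is earned (B4).
Orbsel would need Galhex and Gorzin (B2), but Gorzin is never earned. Gorzin would need Lamsab and Orbsel (B5), but Orbsel is never earned. Ondren would need Mirxel, Yullun, and Pelfen (B1), but Pelfen is never earned.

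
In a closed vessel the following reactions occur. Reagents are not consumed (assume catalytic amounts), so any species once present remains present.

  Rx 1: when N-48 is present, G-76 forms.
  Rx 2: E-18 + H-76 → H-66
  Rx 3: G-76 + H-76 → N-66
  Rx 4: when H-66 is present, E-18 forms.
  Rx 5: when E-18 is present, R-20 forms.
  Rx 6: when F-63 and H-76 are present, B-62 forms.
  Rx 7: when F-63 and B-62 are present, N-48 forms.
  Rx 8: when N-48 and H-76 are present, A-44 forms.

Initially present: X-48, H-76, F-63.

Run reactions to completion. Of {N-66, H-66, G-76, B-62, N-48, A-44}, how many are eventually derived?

5

F-63 and H-76 present → B-62 forms (Rx 6).
F-63 and B-62 present → N-48 forms (Rx 7).
N-48 and H-76 present → A-44 forms (Rx 8).
N-48 present → G-76 forms (Rx 1).
G-76 and H-76 present → N-66 forms (Rx 3).
N-66: reached.
H-66 would need E-18 and H-76 (Rx 2), but E-18 never forms.
G-76: reached.
B-62: reached.
N-48: reached.
A-44: reached.
Reached: N-66, G-76, B-62, N-48, and A-44 — 5 of the 6.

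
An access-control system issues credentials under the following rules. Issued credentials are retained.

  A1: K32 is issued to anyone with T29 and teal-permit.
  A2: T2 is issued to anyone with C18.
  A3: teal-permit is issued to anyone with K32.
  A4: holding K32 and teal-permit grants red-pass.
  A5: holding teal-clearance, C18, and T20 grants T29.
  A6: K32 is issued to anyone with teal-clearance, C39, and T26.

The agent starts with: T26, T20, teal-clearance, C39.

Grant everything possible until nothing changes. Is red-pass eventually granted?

Yes

Holding teal-clearance, C39, and T26 grants K32 (A6).
Holding K32 grants teal-permit (A3).
Holding K32 and teal-permit grants red-pass (A4).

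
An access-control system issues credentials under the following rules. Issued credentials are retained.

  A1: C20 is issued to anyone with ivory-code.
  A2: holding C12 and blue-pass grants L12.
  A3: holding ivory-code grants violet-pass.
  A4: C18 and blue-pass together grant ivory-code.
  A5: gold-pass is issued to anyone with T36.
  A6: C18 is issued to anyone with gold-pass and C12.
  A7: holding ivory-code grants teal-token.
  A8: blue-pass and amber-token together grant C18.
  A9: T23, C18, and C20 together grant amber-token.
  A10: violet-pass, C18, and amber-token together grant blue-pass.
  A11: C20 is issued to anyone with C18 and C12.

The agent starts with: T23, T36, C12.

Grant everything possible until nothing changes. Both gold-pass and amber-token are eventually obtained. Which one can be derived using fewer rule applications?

gold-pass

gold-pass: Holding T36 grants gold-pass (A5). [1 rule application]
amber-token: Holding T36 grants gold-pass (A5). Holding gold-pass and C12 grants C18 (A6). Holding C18 and C12 grants C20 (A11). Holding T23, C18, and C20 grants amber-token (A9). [4 rule applications]
gold-pass needs fewer.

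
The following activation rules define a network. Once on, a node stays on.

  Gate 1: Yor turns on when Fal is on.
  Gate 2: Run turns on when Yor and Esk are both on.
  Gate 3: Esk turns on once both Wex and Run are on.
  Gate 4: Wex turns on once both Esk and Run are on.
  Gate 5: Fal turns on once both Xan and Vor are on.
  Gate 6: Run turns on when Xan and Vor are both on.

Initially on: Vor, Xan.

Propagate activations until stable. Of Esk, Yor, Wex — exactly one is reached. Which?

Xan and Vor are on, so Fal turns on (Gate 5).
Gate 1: Fal on → Yor on.
Esk would need Wex and Run (Gate 3), but Wex never turns on. Wex would need Esk and Run (Gate 4), but Esk never turns on.

Yor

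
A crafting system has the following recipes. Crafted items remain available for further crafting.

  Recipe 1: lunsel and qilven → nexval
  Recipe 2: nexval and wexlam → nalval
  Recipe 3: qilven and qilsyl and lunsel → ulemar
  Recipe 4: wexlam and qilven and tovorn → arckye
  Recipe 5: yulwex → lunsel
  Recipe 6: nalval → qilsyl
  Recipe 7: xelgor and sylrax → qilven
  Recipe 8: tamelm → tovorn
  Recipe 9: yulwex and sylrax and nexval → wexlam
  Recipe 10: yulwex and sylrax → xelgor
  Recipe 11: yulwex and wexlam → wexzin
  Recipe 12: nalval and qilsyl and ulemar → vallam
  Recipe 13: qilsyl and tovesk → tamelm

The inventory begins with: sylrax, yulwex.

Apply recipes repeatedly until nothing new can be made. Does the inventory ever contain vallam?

Yes

yulwex and sylrax → xelgor (Recipe 10).
Using Recipe 5, yulwex makes lunsel.
xelgor and sylrax → qilven (Recipe 7).
Using Recipe 1, lunsel and qilven make nexval.
Using Recipe 9, yulwex, sylrax, and nexval make wexlam.
nexval and wexlam → nalval (Recipe 2).
Using Recipe 6, nalval makes qilsyl.
qilven and qilsyl and lunsel → ulemar (Recipe 3).
nalval and qilsyl and ulemar → vallam (Recipe 12).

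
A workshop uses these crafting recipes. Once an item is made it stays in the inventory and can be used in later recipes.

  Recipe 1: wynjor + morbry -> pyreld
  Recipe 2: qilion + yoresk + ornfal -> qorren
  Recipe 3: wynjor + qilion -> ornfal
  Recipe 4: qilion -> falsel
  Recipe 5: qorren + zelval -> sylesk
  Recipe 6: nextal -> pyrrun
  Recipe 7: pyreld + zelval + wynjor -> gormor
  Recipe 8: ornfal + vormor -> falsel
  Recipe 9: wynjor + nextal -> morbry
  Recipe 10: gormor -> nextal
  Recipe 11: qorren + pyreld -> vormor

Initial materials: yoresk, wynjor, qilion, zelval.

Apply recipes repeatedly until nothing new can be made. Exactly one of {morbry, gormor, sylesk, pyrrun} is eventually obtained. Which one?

sylesk

Using Recipe 3, wynjor and qilion make ornfal.
Using Recipe 2, qilion, yoresk, and ornfal make qorren.
qorren + zelval -> sylesk (Recipe 5).
gormor would need pyreld, zelval, and wynjor (Recipe 7), but pyreld is never obtained. morbry would need wynjor and nextal (Recipe 9), but nextal is never obtained. pyrrun would need nextal (Recipe 6), but nextal is never obtained.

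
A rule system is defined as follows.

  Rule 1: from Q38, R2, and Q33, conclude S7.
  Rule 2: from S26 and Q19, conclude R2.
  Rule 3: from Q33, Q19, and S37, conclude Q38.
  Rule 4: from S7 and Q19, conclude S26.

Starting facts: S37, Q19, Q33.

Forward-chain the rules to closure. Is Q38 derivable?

From Q33, Q19, and S37, Rule 3 gives Q38.

Yes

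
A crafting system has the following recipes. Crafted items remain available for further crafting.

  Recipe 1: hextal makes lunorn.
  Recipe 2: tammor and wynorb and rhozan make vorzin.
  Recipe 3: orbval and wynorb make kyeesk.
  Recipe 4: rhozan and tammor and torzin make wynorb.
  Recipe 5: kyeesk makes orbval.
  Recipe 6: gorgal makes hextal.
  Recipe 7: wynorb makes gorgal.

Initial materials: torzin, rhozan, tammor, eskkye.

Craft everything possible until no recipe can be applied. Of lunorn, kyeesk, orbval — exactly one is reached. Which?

rhozan and tammor and torzin → wynorb (Recipe 4).
Using Recipe 7, wynorb makes gorgal.
Using Recipe 6, gorgal makes hextal.
hextal → lunorn (Recipe 1).
orbval would need kyeesk (Recipe 5), but kyeesk is never obtained. kyeesk would need orbval and wynorb (Recipe 3), but orbval is never obtained.

lunorn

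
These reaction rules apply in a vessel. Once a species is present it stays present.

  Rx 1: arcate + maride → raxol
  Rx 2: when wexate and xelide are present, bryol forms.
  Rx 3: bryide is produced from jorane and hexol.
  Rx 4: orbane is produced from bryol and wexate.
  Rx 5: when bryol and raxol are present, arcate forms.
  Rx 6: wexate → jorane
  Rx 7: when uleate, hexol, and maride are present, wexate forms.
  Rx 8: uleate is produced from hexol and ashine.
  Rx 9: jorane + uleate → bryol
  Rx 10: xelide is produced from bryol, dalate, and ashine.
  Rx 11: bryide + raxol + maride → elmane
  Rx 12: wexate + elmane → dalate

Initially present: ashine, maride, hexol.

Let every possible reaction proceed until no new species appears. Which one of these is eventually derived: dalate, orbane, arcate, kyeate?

hexol and ashine present → uleate forms (Rx 8).
uleate, hexol, and maride present → wexate forms (Rx 7).
wexate present → jorane forms (Rx 6).
jorane and uleate present → bryol forms (Rx 9).
bryol and wexate present → orbane forms (Rx 4).
arcate would need bryol and raxol (Rx 5), but raxol never forms. No rule produces kyeate, and it is not given. dalate would need wexate and elmane (Rx 12), but elmane never forms.

orbane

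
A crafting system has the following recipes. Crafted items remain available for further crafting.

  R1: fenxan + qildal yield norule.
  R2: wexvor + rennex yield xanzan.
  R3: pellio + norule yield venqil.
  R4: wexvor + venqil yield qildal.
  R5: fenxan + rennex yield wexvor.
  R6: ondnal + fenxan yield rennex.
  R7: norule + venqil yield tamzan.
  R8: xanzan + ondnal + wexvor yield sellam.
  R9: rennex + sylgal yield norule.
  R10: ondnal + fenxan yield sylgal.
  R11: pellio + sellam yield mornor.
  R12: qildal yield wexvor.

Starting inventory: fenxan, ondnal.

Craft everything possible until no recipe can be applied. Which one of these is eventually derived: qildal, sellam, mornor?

ondnal + fenxan → rennex (R6).
fenxan + rennex → wexvor (R5).
Using R2, wexvor and rennex make xanzan.
Using R8, xanzan, ondnal, and wexvor make sellam.
qildal would need wexvor and venqil (R4), but venqil is never obtained. mornor would need pellio and sellam (R11), but pellio is never obtained.

sellam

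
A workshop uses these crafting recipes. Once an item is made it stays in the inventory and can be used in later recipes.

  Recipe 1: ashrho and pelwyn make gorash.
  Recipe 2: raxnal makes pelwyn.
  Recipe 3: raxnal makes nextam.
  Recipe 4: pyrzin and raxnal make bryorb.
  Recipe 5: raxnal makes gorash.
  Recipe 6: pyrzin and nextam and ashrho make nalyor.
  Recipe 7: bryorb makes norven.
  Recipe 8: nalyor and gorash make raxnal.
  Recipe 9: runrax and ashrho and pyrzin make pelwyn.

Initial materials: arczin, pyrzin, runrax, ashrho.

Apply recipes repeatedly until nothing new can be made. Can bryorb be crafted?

bryorb would need pyrzin and raxnal (Recipe 4), but raxnal is never obtained.

No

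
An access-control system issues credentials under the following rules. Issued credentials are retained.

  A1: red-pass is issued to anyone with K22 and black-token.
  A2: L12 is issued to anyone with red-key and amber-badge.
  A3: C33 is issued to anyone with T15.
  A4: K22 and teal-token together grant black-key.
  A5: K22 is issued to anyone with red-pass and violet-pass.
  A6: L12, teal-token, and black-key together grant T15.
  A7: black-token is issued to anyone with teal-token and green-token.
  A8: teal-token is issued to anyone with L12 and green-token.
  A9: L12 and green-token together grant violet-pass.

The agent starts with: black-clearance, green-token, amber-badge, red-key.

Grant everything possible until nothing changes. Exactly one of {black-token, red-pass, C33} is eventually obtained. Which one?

black-token

Holding red-key and amber-badge grants L12 (A2).
Holding L12 and green-token grants teal-token (A8).
Holding teal-token and green-token grants black-token (A7).
C33 would need T15 (A3), but T15 is never granted. red-pass would need K22 and black-token (A1), but K22 is never granted.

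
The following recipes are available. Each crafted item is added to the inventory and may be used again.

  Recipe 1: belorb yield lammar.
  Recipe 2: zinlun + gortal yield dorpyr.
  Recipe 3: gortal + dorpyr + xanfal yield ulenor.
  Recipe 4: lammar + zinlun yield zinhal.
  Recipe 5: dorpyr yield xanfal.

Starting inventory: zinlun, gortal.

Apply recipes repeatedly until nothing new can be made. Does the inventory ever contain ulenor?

zinlun + gortal → dorpyr (Recipe 2).
Using Recipe 5, dorpyr makes xanfal.
gortal + dorpyr + xanfal → ulenor (Recipe 3).

Yes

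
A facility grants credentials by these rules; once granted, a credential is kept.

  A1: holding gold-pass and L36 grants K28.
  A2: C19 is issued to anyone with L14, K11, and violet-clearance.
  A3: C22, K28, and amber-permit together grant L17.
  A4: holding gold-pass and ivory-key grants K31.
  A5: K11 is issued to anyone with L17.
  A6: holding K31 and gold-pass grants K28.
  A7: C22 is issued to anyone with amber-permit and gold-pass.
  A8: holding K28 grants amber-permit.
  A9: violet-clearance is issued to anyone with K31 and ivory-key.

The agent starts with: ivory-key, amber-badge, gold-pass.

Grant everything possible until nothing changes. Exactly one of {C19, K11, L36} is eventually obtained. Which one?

Holding gold-pass and ivory-key grants K31 (A4).
Holding K31 and gold-pass grants K28 (A6).
Holding K28 grants amber-permit (A8).
Holding amber-permit and gold-pass grants C22 (A7).
Holding C22, K28, and amber-permit grants L17 (A3).
Holding L17 grants K11 (A5).
C19 would need L14, K11, and violet-clearance (A2), but L14 is never granted. No rule produces L36, and it is not given.

K11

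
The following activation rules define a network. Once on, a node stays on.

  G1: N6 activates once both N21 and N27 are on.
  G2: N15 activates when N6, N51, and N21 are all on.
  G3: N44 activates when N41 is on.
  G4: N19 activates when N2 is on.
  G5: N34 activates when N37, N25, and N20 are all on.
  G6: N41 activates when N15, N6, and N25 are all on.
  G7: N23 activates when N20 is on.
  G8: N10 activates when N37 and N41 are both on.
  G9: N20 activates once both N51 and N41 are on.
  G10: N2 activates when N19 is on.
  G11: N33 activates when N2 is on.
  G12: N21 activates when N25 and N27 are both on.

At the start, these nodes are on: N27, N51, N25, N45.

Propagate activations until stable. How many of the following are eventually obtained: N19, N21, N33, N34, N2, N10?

1

G12: N25 and N27 on → N21 on.
N19 would need N2 (G4), but N2 never turns on.
N21: reached.
N33 would need N2 (G11), but N2 never turns on.
N34 would need N37, N25, and N20 (G5), but N37 never turns on.
N2 would need N19 (G10), but N19 never turns on.
N10 would need N37 and N41 (G8), but N37 never turns on.
Reached: N21 — 1 of the 6.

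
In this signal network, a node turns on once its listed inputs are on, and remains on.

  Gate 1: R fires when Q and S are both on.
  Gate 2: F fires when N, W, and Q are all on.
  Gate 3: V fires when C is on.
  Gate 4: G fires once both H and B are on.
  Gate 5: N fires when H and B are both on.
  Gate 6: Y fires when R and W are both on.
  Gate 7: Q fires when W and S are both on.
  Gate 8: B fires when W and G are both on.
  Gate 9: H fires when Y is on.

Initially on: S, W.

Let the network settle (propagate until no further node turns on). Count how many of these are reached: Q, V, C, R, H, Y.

4

W and S are on, so Q fires (Gate 7).
Q and S are on, so R fires (Gate 1).
R and W are on, so Y fires (Gate 6).
Gate 9: Y on → H on.
Q: reached.
V would need C (Gate 3), but C never turns on.
No rule produces C, and it is not given.
R: reached.
H: reached.
Y: reached.
Reached: Q, R, H, and Y — 4 of the 6.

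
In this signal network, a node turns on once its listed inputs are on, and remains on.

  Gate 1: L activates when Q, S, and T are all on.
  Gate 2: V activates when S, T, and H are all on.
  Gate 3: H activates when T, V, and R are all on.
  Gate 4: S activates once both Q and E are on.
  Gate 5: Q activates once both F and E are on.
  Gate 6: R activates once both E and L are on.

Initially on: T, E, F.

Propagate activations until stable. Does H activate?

No

H would need T, V, and R (Gate 3), but V never turns on.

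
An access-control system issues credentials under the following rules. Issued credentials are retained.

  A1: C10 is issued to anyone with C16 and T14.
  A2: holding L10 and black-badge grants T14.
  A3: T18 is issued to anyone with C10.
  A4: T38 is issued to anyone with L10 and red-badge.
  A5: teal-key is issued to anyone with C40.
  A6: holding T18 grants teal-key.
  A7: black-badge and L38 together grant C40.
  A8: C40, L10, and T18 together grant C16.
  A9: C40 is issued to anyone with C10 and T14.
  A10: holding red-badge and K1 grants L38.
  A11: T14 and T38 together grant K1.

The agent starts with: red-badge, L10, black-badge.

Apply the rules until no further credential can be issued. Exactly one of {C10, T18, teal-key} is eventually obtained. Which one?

teal-key

Holding L10 and red-badge grants T38 (A4).
Holding L10 and black-badge grants T14 (A2).
Holding T14 and T38 grants K1 (A11).
Holding red-badge and K1 grants L38 (A10).
Holding black-badge and L38 grants C40 (A7).
Holding C40 grants teal-key (A5).
T18 would need C10 (A3), but C10 is never granted. C10 would need C16 and T14 (A1), but C16 is never granted.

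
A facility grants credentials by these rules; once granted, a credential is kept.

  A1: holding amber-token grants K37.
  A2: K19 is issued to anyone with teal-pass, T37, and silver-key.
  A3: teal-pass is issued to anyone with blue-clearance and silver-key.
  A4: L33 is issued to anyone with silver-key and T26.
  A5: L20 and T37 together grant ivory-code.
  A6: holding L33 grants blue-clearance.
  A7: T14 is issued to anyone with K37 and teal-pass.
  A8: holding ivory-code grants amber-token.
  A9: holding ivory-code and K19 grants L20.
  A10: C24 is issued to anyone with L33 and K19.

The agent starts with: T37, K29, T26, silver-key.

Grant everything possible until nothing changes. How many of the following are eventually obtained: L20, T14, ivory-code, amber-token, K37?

0

L20 would need ivory-code and K19 (A9), but ivory-code is never granted.
T14 would need K37 and teal-pass (A7), but K37 is never granted.
ivory-code would need L20 and T37 (A5), but L20 is never granted.
amber-token would need ivory-code (A8), but ivory-code is never granted.
K37 would need amber-token (A1), but amber-token is never granted.
None of the 5 are reached.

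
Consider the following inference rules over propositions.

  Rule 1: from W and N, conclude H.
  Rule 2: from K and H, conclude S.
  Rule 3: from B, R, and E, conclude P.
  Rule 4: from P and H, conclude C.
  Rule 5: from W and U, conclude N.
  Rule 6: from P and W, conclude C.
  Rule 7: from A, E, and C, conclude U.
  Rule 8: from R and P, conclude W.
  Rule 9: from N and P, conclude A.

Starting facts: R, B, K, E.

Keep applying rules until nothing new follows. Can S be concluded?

No

S would need K and H (Rule 2), but H is never established.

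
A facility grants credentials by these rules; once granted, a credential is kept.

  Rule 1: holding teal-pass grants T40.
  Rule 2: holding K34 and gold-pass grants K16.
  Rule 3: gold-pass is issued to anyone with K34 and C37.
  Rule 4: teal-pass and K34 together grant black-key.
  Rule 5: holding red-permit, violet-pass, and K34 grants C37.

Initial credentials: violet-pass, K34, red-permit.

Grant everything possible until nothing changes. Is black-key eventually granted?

black-key would need teal-pass and K34 (Rule 4), but teal-pass is never granted.

No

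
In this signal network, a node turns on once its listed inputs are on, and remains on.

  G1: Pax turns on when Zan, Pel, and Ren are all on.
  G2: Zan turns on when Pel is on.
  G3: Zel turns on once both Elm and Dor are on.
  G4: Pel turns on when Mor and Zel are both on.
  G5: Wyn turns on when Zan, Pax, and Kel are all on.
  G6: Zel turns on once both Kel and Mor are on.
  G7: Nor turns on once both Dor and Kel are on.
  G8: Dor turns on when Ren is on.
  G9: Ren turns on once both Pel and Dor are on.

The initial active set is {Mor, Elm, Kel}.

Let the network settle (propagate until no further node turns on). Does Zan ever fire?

Yes

G6: Kel and Mor on → Zel on.
G4: Mor and Zel on → Pel on.
G2: Pel on → Zan on.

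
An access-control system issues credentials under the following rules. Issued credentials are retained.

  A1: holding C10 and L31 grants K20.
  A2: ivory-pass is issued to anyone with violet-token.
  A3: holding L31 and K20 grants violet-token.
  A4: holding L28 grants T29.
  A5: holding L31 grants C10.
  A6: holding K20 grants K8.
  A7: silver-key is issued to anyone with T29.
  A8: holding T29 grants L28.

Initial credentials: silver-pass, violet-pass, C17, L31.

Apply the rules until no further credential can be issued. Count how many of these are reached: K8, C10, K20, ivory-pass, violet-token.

5

Holding L31 grants C10 (A5).
Holding C10 and L31 grants K20 (A1).
Holding L31 and K20 grants violet-token (A3).
Holding K20 grants K8 (A6).
Holding violet-token grants ivory-pass (A2).
K8: reached.
C10: reached.
K20: reached.
ivory-pass: reached.
violet-token: reached.
All 5 are reached.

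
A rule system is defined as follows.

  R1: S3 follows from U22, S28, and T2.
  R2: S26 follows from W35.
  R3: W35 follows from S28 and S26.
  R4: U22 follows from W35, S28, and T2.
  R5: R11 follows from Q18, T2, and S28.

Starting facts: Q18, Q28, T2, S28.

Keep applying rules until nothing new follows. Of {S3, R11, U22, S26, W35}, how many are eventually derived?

From Q18, T2, and S28, R5 gives R11.
S3 would need U22, S28, and T2 (R1), but U22 is never established.
R11: reached.
U22 would need W35, S28, and T2 (R4), but W35 is never established.
S26 would need W35 (R2), but W35 is never established.
W35 would need S28 and S26 (R3), but S26 is never established.
Reached: R11 — 1 of the 5.

1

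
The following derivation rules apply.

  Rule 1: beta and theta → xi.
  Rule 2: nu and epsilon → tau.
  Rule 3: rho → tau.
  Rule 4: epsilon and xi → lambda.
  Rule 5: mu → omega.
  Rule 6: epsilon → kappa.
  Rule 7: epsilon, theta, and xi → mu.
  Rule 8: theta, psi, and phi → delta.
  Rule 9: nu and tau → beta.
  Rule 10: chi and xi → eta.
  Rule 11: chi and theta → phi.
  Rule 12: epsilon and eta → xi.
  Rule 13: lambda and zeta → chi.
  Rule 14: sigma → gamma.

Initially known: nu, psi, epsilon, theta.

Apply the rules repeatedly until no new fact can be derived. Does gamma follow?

gamma would need sigma (Rule 14), but sigma is never established.

No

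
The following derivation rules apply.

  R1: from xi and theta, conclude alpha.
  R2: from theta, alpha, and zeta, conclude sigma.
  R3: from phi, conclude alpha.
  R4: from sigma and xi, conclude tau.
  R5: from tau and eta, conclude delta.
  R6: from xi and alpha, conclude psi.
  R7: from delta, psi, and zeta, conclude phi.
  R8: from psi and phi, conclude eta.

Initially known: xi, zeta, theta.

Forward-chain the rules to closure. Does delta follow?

delta would need tau and eta (R5), but eta is never established.

No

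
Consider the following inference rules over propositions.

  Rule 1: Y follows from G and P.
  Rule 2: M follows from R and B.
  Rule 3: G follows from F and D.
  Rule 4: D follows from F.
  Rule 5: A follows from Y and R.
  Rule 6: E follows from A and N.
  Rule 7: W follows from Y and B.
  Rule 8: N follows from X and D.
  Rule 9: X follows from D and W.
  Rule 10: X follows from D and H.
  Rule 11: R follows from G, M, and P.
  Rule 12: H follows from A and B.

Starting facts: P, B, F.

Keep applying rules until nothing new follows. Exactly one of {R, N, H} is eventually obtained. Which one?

F holds, so D follows (Rule 4).
From F and D, Rule 3 gives G.
From G and P, Rule 1 gives Y.
From Y and B, Rule 7 gives W.
D and W hold, so X follows (Rule 9).
From X and D, Rule 8 gives N.
R would need G, M, and P (Rule 11), but M is never established. H would need A and B (Rule 12), but A is never established.

N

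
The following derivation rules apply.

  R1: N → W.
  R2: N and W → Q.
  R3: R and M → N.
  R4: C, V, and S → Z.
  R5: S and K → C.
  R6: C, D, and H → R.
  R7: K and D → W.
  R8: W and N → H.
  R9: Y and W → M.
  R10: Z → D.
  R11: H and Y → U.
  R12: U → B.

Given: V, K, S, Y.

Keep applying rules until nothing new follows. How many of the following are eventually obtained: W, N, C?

From S and K, R5 gives C.
From C, V, and S, R4 gives Z.
Z holds, so D follows (R10).
From K and D, R7 gives W.
W: reached.
N would need R and M (R3), but R is never established.
C: reached.
Reached: W and C — 2 of the 3.

2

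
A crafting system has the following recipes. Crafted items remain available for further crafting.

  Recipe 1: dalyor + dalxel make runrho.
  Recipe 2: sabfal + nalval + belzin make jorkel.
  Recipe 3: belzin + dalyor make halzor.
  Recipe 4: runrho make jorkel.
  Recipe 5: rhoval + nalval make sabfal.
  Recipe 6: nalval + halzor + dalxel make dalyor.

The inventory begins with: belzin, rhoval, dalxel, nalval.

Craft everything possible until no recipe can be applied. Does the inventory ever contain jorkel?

Yes

rhoval + nalval → sabfal (Recipe 5).
Using Recipe 2, sabfal, nalval, and belzin make jorkel.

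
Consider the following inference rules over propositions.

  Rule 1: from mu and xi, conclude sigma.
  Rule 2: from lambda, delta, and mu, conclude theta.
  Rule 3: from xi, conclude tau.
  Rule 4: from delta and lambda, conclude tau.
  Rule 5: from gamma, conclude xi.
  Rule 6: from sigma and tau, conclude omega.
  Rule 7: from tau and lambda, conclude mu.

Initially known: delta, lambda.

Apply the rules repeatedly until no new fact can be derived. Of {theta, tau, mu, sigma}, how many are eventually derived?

3

From delta and lambda, Rule 4 gives tau.
tau and lambda hold, so mu follows (Rule 7).
lambda, delta, and mu hold, so theta follows (Rule 2).
theta: reached.
tau: reached.
mu: reached.
sigma would need mu and xi (Rule 1), but xi is never established.
Reached: theta, tau, and mu — 3 of the 4.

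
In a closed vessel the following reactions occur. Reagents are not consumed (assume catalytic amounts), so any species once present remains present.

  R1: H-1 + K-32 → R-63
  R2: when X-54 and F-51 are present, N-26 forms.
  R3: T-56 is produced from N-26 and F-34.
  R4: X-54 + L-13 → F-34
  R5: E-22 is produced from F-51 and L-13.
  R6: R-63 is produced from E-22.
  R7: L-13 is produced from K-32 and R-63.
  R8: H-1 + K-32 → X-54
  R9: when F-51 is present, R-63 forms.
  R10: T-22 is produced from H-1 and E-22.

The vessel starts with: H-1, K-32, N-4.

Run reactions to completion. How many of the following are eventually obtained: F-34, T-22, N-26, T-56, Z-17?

H-1 and K-32 present → R-63 forms (R1).
H-1 and K-32 present → X-54 forms (R8).
K-32 and R-63 present → L-13 forms (R7).
X-54 and L-13 present → F-34 forms (R4).
F-34: reached.
T-22 would need H-1 and E-22 (R10), but E-22 never forms.
N-26 would need X-54 and F-51 (R2), but F-51 never forms.
T-56 would need N-26 and F-34 (R3), but N-26 never forms.
No rule produces Z-17, and it is not given.
Reached: F-34 — 1 of the 5.

1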